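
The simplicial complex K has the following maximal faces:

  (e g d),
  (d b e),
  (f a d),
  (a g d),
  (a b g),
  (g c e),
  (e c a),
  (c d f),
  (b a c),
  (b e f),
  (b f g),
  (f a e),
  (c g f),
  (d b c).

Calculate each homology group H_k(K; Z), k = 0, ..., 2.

H_0 = Z,  H_1 = Z^2,  H_2 = Z.

Order the vertices as a < b < c < d < e < f < g. Listing each simplex with vertices in this order, K has dimension 2 with simplices:

  0-simplices (7): a, b, c, d, e, f, g
  1-simplices (21): ab, ac, ad, ae, af, ag, bc, bd, be, bf, bg, cd, ce, cf, cg, de, df, dg, ef, eg, fg
  2-simplices (14): abc, abg, ace, adf, adg, aef, bcd, bde, bef, bfg, cdf, ceg, cfg, deg

Hence C_0 ≅ Z^7, C_1 ≅ Z^21, C_2 ≅ Z^14.

∂_1: C_1 → C_0 sends each edge [p,q] (with p < q) to q − p.
The resulting 7×21 matrix has rank 6, and its Smith normal form has invariant factors (1,1,1,1,1,1).

Boundary ∂_2: C_2 → C_1 maps a triangle to the signed sum of its edges. For instance
  ∂cdf = df − cf + cd,
  ∂deg = eg − dg + de.
The resulting 21×14 matrix has rank 13, and its Smith normal form has invariant factors (1,1,1,1,1,1,1,1,1,1,1,1,1).

Now H_k = ker ∂_k / im ∂_{k+1}, so:

  H_0: rank C_0 − rank ∂_1 = 7 − 6 = 1, and the invariant factors of ∂_1 are all 1, so H_0 ≅ Z.
  H_1: rank ker ∂_1 − rank ∂_2 = (21 − 6) − 13 = 2, and the invariant factors of ∂_2 are all 1, so H_1 ≅ Z^2.
  H_2: rank ker ∂_2 − rank ∂_3 = (14 − 13) − 0 = 1, and there is no ∂_3, so H_2 ≅ Z.

As a check, the Euler characteristic is 7 − 21 + 14 = 0, which agrees with 1 − 2 + 1 = 0.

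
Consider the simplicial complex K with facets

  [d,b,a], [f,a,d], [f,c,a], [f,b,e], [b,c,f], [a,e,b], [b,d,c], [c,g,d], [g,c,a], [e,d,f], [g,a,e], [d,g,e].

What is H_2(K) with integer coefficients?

H_2 ≅ 0.

Take the total order a < b < c < d < e < f < g on the vertex set. Then K (dimension 2) consists of the simplices:

  0-simplices (7): a, b, c, d, e, f, g
  1-simplices (18): ab, ac, ad, ae, af, ag, bc, bd, be, bf, cd, cf, cg, de, df, dg, ef, eg
  2-simplices (12): abd, abe, acf, acg, adf, aeg, bcd, bcf, bef, cdg, def, deg

Hence C_0 ≅ Z^7, C_1 ≅ Z^18, C_2 ≅ Z^12.

∂_1: C_1 → C_0 sends each edge [p,q] (with p < q) to q − p. For instance
  ∂bd = d − b.
The 7×18 boundary matrix has rank 6 and Smith normal form diag(1,1,1,1,1,1).

Boundary ∂_2: C_2 → C_1 maps a triangle to the signed sum of its edges. For instance
  ∂adf = df − af + ad,
  ∂cdg = dg − cg + cd.
The resulting 18×12 matrix has rank 12, and its Smith normal form has invariant factors (1,1,1,1,1,1,1,1,1,1,1,2).

Now H_k = ker ∂_k / im ∂_{k+1}, so:

  H_2: rank ker ∂_2 − rank ∂_3 = (12 − 12) − 0 = 0, and there is no ∂_3, so H_2 = 0.

(K is a triangulation of the real projective plane RP^2.)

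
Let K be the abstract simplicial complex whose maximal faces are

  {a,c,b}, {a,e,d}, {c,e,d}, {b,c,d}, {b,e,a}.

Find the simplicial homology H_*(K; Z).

H_0 ≅ Z,  H_1 ≅ Z,  H_2 = 0.

Take the total order a < b < c < d < e on the vertex set. Then K (dimension 2) consists of the simplices:

  0-simplices (5): a, b, c, d, e
  1-simplices (10): ab, ac, ad, ae, bc, bd, be, cd, ce, de
  2-simplices (5): abc, abe, ade, bcd, cde

Hence C_0 ≅ Z^5, C_1 ≅ Z^10, C_2 ≅ Z^5.

∂_1: C_1 → C_0 sends each edge [p,q] (with p < q) to q − p.
This gives a 5×10 integer matrix of rank 4; reducing to Smith normal form yields diagonal entries (1,1,1,1).

∂_2: C_2 → C_1 acts by ∂[p,q,r] = [q,r] − [p,r] + [p,q]. For instance
  ∂abc = bc − ac + ab,
  ∂abe = be − ae + ab.
As a 10×5 matrix over Z this has rank 5, with invariant factors (1,1,1,1,1).

Reading off H_k = ker ∂_k / im ∂_{k+1}:

  H_0: rank C_0 − rank ∂_1 = 5 − 4 = 1, and the invariant factors of ∂_1 are all 1, so H_0 ≅ Z.
  H_1: rank ker ∂_1 − rank ∂_2 = (10 − 4) − 5 = 1, and the invariant factors of ∂_2 are all 1, so H_1 ≅ Z.
  H_2: rank ker ∂_2 − rank ∂_3 = (5 − 5) − 0 = 0, and there is no ∂_3, so H_2 ≅ 0.

(K is a triangulation of the Möbius band.)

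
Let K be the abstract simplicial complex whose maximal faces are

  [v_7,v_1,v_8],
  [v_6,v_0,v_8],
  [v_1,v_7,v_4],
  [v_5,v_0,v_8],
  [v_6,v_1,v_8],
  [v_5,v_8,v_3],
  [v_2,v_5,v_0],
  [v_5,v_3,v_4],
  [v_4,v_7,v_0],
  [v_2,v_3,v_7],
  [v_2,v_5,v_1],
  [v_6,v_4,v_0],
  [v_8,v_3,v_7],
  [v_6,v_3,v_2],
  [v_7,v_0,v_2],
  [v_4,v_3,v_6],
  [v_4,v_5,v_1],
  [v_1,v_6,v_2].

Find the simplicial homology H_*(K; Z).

H_0 ≅ Z,  H_1 ≅ Z^2,  H_2 ≅ Z.

Order the vertices as v_0 < v_1 < v_2 < v_3 < v_4 < v_5 < v_6 < v_7 < v_8. Listing each simplex with vertices in this order, K has dimension 2 with simplices:

  0-simplices (9): [v_0], [v_1], [v_2], [v_3], [v_4], [v_5], [v_6], [v_7], [v_8]
  1-simplices (27): (27 of them)
  2-simplices (18): (18 of them)

giving chain groups C_0 ≅ Z^9, C_1 ≅ Z^27, C_2 ≅ Z^18.

Boundary ∂_1: C_1 → C_0 sends each edge [p,q] (with p < q) to q − p. For instance
  ∂[v_1,v_2] = [v_2] − [v_1].
This gives a 9×27 integer matrix of rank 8; reducing to Smith normal form yields diagonal entries (1,1,1,1,1,1,1,1).

The boundary map ∂_2: C_2 → C_1 acts by ∂[p,q,r] = [q,r] − [p,r] + [p,q]. For instance
  ∂[v_0,v_2,v_7] = [v_2,v_7] − [v_0,v_7] + [v_0,v_2],
  ∂[v_1,v_2,v_5] = [v_2,v_5] − [v_1,v_5] + [v_1,v_2].
The 27×18 boundary matrix has rank 17 and Smith normal form diag(1,1,1,1,1,1,1,1,1,1,1,1,1,1,1,1,1).

From H_k ≅ ker(∂_k) / im(∂_{k+1}) we obtain:

  H_0: rank C_0 − rank ∂_1 = 9 − 8 = 1, and the invariant factors of ∂_1 are all 1, so H_0 = Z.
  H_1: rank ker ∂_1 − rank ∂_2 = (27 − 8) − 17 = 2, and the invariant factors of ∂_2 are all 1, so H_1 = Z^2.
  H_2: rank ker ∂_2 − rank ∂_3 = (18 − 17) − 0 = 1, and there is no ∂_3, so H_2 = Z.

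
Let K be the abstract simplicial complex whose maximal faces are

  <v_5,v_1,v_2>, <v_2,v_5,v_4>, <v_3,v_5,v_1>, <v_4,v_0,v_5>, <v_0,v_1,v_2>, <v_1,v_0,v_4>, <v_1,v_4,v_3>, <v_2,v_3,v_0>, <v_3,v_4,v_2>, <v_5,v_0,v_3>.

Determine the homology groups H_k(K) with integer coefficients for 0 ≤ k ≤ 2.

Order the vertices as v_0 < v_1 < v_2 < v_3 < v_4 < v_5. Listing each simplex with vertices in this order, K has dimension 2 with simplices:

  0-simplices (6): [v_0], [v_1], [v_2], [v_3], [v_4], [v_5]
  1-simplices (15): (15 of them)
  2-simplices (10): [v_0,v_1,v_2], [v_0,v_1,v_4], [v_0,v_2,v_3], [v_0,v_3,v_5], [v_0,v_4,v_5], [v_1,v_2,v_5], [v_1,v_3,v_4], [v_1,v_3,v_5], [v_2,v_3,v_4], [v_2,v_4,v_5]

so the chain groups are C_0 ≅ Z^6, C_1 ≅ Z^15, C_2 ≅ Z^10.

∂_1: C_1 → C_0 sends each edge [p,q] (with p < q) to q − p.
The resulting 6×15 matrix has rank 5, and its Smith normal form has invariant factors (1,1,1,1,1).

Boundary ∂_2: C_2 → C_1 maps a triangle to the signed sum of its edges. For instance
  ∂[v_2,v_3,v_4] = [v_3,v_4] − [v_2,v_4] + [v_2,v_3],
  ∂[v_1,v_3,v_5] = [v_3,v_5] − [v_1,v_5] + [v_1,v_3].
The 15×10 boundary matrix has rank 10 and Smith normal form diag(1,1,1,1,1,1,1,1,1,2).

Reading off H_k = ker ∂_k / im ∂_{k+1}:

  H_0: rank C_0 − rank ∂_1 = 6 − 5 = 1, and the invariant factors of ∂_1 are all 1, so H_0 = Z.
  H_1: rank ker ∂_1 − rank ∂_2 = (15 − 5) − 10 = 0, and ∂_2 has invariant factor 2 > 1, so H_1 = Z_2.
  H_2: rank ker ∂_2 − rank ∂_3 = (10 − 10) − 0 = 0, and there is no ∂_3, so H_2 = 0.

As a check, the Euler characteristic is 6 − 15 + 10 = 1, which agrees with 1 − 0 + 0 = 1.
(K is a triangulation of the real projective plane RP^2.)

H_0 = Z,  H_1 = Z_2,  H_2 = 0.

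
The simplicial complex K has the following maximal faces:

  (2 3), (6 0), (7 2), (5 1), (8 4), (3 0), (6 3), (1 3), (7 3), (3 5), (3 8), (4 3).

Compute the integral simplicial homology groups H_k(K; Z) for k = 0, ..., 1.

Take the total order 0 < 1 < 2 < 3 < 4 < 5 < 6 < 7 < 8 on the vertex set. Then K (dimension 1) consists of the simplices:

  0-simplices (9): [0], [1], [2], [3], [4], [5], [6], [7], [8]
  1-simplices (12): [0,3], [0,6], [1,3], [1,5], [2,3], [2,7], [3,4], [3,5], [3,6], [3,7], [3,8], [4,8]

so the chain groups are C_0 ≅ Z^9, C_1 ≅ Z^12.

∂_1: C_1 → C_0 maps an edge to its endpoints' difference, ∂[p,q] = q − p. For instance
  ∂[2,3] = [3] − [2].
The 9×12 boundary matrix has rank 8 and Smith normal form diag(1,1,1,1,1,1,1,1).

Now H_k = ker ∂_k / im ∂_{k+1}, so:

  H_0: rank C_0 − rank ∂_1 = 9 − 8 = 1, and the invariant factors of ∂_1 are all 1, so H_0 ≅ Z.
  H_1: rank ker ∂_1 − rank ∂_2 = (12 − 8) − 0 = 4, and there is no ∂_2, so H_1 ≅ Z^4.

As a check, the Euler characteristic is 9 − 12 = -3, which agrees with 1 − 4 = -3.
(K is a triangulation of a wedge of 4 circles.)

H_0 ≅ Z,  H_1 ≅ Z^4.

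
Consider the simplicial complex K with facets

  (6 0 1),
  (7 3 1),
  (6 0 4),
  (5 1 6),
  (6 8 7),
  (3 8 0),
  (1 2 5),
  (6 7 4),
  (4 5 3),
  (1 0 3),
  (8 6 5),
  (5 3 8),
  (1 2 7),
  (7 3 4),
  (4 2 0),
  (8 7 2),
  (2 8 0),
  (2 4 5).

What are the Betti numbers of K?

Order the vertices as 0 < 1 < 2 < 3 < 4 < 5 < 6 < 7 < 8. Listing each simplex with vertices in this order, K has dimension 2 with simplices:

  0-simplices (9): [0], [1], [2], [3], [4], [5], [6], [7], [8]
  1-simplices (27): (27 of them)
  2-simplices (18): [0,1,3], [0,1,6], [0,2,4], [0,2,8], [0,3,8], [0,4,6], [1,2,5], [1,2,7], [1,3,7], [1,5,6], [2,4,5], [2,7,8], [3,4,5], [3,4,7], [3,5,8], [4,6,7], [5,6,8], [6,7,8]

so the chain groups are C_0 ≅ Z^9, C_1 ≅ Z^27, C_2 ≅ Z^18.

The boundary map ∂_1: C_1 → C_0 is given by ∂[p,q] = [q] − [p]. For instance
  ∂[3,8] = [8] − [3].
As a 9×27 matrix over Z this has rank 8, with invariant factors (1,1,1,1,1,1,1,1).

Boundary ∂_2: C_2 → C_1 maps a triangle to the signed sum of its edges. For instance
  ∂[1,3,7] = [3,7] − [1,7] + [1,3],
  ∂[2,7,8] = [7,8] − [2,8] + [2,7].
This gives a 27×18 integer matrix of rank 17; reducing to Smith normal form yields diagonal entries (1,1,1,1,1,1,1,1,1,1,1,1,1,1,1,1,1).

Reading off H_k = ker ∂_k / im ∂_{k+1}:

  H_0: rank C_0 − rank ∂_1 = 9 − 8 = 1, and the invariant factors of ∂_1 are all 1, so H_0 ≅ Z.
  H_1: rank ker ∂_1 − rank ∂_2 = (27 − 8) − 17 = 2, and the invariant factors of ∂_2 are all 1, so H_1 ≅ Z^2.
  H_2: rank ker ∂_2 − rank ∂_3 = (18 − 17) − 0 = 1, and there is no ∂_3, so H_2 ≅ Z.

As a check, the Euler characteristic is 9 − 27 + 18 = 0, which agrees with 1 − 2 + 1 = 0.
(K is a triangulation of the torus T^2.)

Hence the Betti numbers are b_0 = 1, b_1 = 2, b_2 = 1.

b_0 = 1, b_1 = 2, b_2 = 1.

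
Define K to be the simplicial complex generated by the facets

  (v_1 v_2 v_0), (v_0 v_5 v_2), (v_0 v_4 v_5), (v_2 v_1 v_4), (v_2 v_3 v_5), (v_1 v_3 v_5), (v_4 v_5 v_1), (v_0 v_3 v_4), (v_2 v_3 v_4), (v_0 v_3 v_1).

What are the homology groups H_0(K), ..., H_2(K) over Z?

K has 6 vertices, 15 edges, 10 triangles.
rank ∂_0 = 0, rank ∂_1 = 5 ⇒ b_0 = 6 − 0 − 5 = 1; all invariant factors of ∂_1 are 1 so no torsion. So H_0 ≅ Z.
rank ∂_1 = 5, rank ∂_2 = 10 ⇒ b_1 = 15 − 5 − 10 = 0; ∂_2 has invariant factor(s) [2] giving torsion. So H_1 ≅ Z/2.
rank ∂_2 = 10, rank ∂_3 = 0 ⇒ b_2 = 10 − 10 − 0 = 0. So H_2 ≅ 0.

H_0 = Z,  H_1 = Z/2,  H_2 = 0.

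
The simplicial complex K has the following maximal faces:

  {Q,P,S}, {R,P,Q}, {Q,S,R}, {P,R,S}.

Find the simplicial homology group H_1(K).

Take the total order P < Q < R < S on the vertex set. Then K (dimension 2) consists of the simplices:

  0-simplices (4): P, Q, R, S
  1-simplices (6): PQ, PR, PS, QR, QS, RS
  2-simplices (4): PQR, PQS, PRS, QRS

so the chain groups are C_0 ≅ Z^4, C_1 ≅ Z^6, C_2 ≅ Z^4.

Boundary ∂_1: C_1 → C_0 sends each edge [p,q] (with p < q) to q − p. For instance
  ∂PQ = Q − P.
The resulting 4×6 matrix has rank 3, and its Smith normal form has invariant factors (1,1,1).

∂_2: C_2 → C_1 sends each 2-simplex [p,q,r] to [q,r] − [p,r] + [p,q]. For instance
  ∂PQS = QS − PS + PQ,
  ∂QRS = RS − QS + QR.
The resulting 6×4 matrix has rank 3, and its Smith normal form has invariant factors (1,1,1).

Now H_k = ker ∂_k / im ∂_{k+1}, so:

  H_1: rank ker ∂_1 − rank ∂_2 = (6 − 3) − 3 = 0, and the invariant factors of ∂_2 are all 1, so H_1 ≅ 0.

H_1 ≅ 0.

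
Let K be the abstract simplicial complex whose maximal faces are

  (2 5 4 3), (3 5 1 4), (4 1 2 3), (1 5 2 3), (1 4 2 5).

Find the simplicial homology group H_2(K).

H_2 ≅ 0.

Take the total order 1 < 2 < 3 < 4 < 5 on the vertex set. Then K (dimension 3) consists of the simplices:

  0-simplices (5): [1], [2], [3], [4], [5]
  1-simplices (10): [1,2], [1,3], [1,4], [1,5], [2,3], [2,4], [2,5], [3,4], [3,5], [4,5]
  2-simplices (10): [1,2,3], [1,2,4], [1,2,5], [1,3,4], [1,3,5], [1,4,5], [2,3,4], [2,3,5], [2,4,5], [3,4,5]
  3-simplices (5): [1,2,3,4], [1,2,3,5], [1,2,4,5], [1,3,4,5], [2,3,4,5]

giving chain groups C_0 ≅ Z^5, C_1 ≅ Z^10, C_2 ≅ Z^10, C_3 ≅ Z^5.

Boundary ∂_1: C_1 → C_0 is given by ∂[p,q] = [q] − [p]. For instance
  ∂[1,3] = [3] − [1].
The 5×10 boundary matrix has rank 4 and Smith normal form diag(1,1,1,1).

∂_2: C_2 → C_1 sends each 2-simplex [p,q,r] to [q,r] − [p,r] + [p,q]. For instance
  ∂[1,3,4] = [3,4] − [1,4] + [1,3],
  ∂[1,4,5] = [4,5] − [1,5] + [1,4].
As a 10×10 matrix over Z this has rank 6, with invariant factors (1,1,1,1,1,1).

Boundary ∂_3: C_3 → C_2 sends each 3-simplex σ to the alternating sum Σ_i (−1)^i (σ with its i-th vertex removed). For instance
  ∂[1,2,3,5] = [2,3,5] − [1,3,5] + [1,2,5] − [1,2,3],
  ∂[2,3,4,5] = [3,4,5] − [2,4,5] + [2,3,5] − [2,3,4].
This gives a 10×5 integer matrix of rank 4; reducing to Smith normal form yields diagonal entries (1,1,1,1).

Computing H_k = (kernel of ∂_k) / (image of ∂_{k+1}):

  H_2: rank ker ∂_2 − rank ∂_3 = (10 − 6) − 4 = 0, and the invariant factors of ∂_3 are all 1, so H_2 ≅ 0.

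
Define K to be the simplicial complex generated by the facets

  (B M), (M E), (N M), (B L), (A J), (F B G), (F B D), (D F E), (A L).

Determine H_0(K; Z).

H_0 = Z.

We work with the vertex ordering A < B < D < E < F < G < J < L < M < N. The simplices of K, each written with vertices in increasing order, are:

  0-simplices (10): A, B, D, E, F, G, J, L, M, N
  1-simplices (13): AJ, AL, BD, BF, BG, BL, BM, DE, DF, EF, EM, FG, MN
  2-simplices (3): BDF, BFG, DEF

Hence C_0 ≅ Z^10, C_1 ≅ Z^13, C_2 ≅ Z^3.

The boundary map ∂_1: C_1 → C_0 maps an edge to its endpoints' difference, ∂[p,q] = q − p. For instance
  ∂EM = M − E.
This gives a 10×13 integer matrix of rank 9; reducing to Smith normal form yields diagonal entries (1,1,1,1,1,1,1,1,1).

∂_2: C_2 → C_1 acts by ∂[p,q,r] = [q,r] − [p,r] + [p,q]. For instance
  ∂DEF = EF − DF + DE,
  ∂BFG = FG − BG + BF.
The resulting 13×3 matrix has rank 3, and its Smith normal form has invariant factors (1,1,1).

Computing H_k = (kernel of ∂_k) / (image of ∂_{k+1}):

  H_0: rank C_0 − rank ∂_1 = 10 − 9 = 1, and the invariant factors of ∂_1 are all 1, so H_0 ≅ Z.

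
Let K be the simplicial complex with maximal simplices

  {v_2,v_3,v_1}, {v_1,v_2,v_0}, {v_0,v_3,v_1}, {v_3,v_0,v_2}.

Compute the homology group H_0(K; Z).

Fix the vertex order v_0 < v_1 < v_2 < v_3 and write every simplex with vertices in increasing order. Then dim K = 2 and the simplices of K are:

  0-simplices (4): [v_0], [v_1], [v_2], [v_3]
  1-simplices (6): [v_0,v_1], [v_0,v_2], [v_0,v_3], [v_1,v_2], [v_1,v_3], [v_2,v_3]
  2-simplices (4): [v_0,v_1,v_2], [v_0,v_1,v_3], [v_0,v_2,v_3], [v_1,v_2,v_3]

giving chain groups C_0 ≅ Z^4, C_1 ≅ Z^6, C_2 ≅ Z^4.

∂_1: C_1 → C_0 is given by ∂[p,q] = [q] − [p].
The 4×6 boundary matrix has rank 3 and Smith normal form diag(1,1,1).

The boundary map ∂_2: C_2 → C_1 acts by ∂[p,q,r] = [q,r] − [p,r] + [p,q]. For instance
  ∂[v_0,v_2,v_3] = [v_2,v_3] − [v_0,v_3] + [v_0,v_2],
  ∂[v_0,v_1,v_3] = [v_1,v_3] − [v_0,v_3] + [v_0,v_1].
The 6×4 boundary matrix has rank 3 and Smith normal form diag(1,1,1).

Computing H_k = (kernel of ∂_k) / (image of ∂_{k+1}):

  H_0: rank C_0 − rank ∂_1 = 4 − 3 = 1, and the invariant factors of ∂_1 are all 1, so H_0 = Z.

H_0 ≅ Z.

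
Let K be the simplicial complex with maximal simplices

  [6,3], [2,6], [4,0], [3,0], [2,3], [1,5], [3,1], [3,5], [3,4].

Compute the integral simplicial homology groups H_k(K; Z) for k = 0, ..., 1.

H_0 ≅ Z,  H_1 ≅ Z^3.

We work with the vertex ordering 0 < 1 < 2 < 3 < 4 < 5 < 6. The simplices of K, each written with vertices in increasing order, are:

  0-simplices (7): [0], [1], [2], [3], [4], [5], [6]
  1-simplices (9): [0,3], [0,4], [1,3], [1,5], [2,3], [2,6], [3,4], [3,5], [3,6]

giving chain groups C_0 ≅ Z^7, C_1 ≅ Z^9.

Boundary ∂_1: C_1 → C_0 sends each edge [p,q] (with p < q) to q − p.
This gives a 7×9 integer matrix of rank 6; reducing to Smith normal form yields diagonal entries (1,1,1,1,1,1).

Reading off H_k = ker ∂_k / im ∂_{k+1}:

  H_0: rank C_0 − rank ∂_1 = 7 − 6 = 1, and the invariant factors of ∂_1 are all 1, so H_0 = Z.
  H_1: rank ker ∂_1 − rank ∂_2 = (9 − 6) − 0 = 3, and there is no ∂_2, so H_1 = Z^3.

As a check, the Euler characteristic is 7 − 9 = -2, which agrees with 1 − 3 = -2.
(K is a triangulation of a wedge of 3 circles.)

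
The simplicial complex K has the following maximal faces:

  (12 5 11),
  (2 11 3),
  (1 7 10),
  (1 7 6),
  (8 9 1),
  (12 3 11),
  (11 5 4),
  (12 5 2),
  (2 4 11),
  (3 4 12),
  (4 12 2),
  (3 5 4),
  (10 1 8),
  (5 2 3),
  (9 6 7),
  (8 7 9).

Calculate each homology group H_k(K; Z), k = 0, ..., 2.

H_0 = Z^2,  H_1 = Z ⊕ Z/2,  H_2 = 0.

Take the total order 1 < 2 < 3 < 4 < 5 < 6 < 7 < 8 < 9 < 10 < 11 < 12 on the vertex set. Then K (dimension 2) consists of the simplices:

  0-simplices (12): [1], [2], [3], [4], [5], [6], [7], [8], [9], [10], [11], [12]
  1-simplices (27): (27 of them)
  2-simplices (16): [1,6,7], [1,7,10], [1,8,9], [1,8,10], [2,3,5], [2,3,11], [2,4,11], [2,4,12], [2,5,12], [3,4,5], [3,4,12], [3,11,12], [4,5,11], [5,11,12], [6,7,9], [7,8,9]

so the chain groups are C_0 ≅ Z^12, C_1 ≅ Z^27, C_2 ≅ Z^16.

Boundary ∂_1: C_1 → C_0 maps an edge to its endpoints' difference, ∂[p,q] = q − p.
The 12×27 boundary matrix has rank 10 and Smith normal form diag(1,1,1,1,1,1,1,1,1,1).

The boundary map ∂_2: C_2 → C_1 maps a triangle to the signed sum of its edges. For instance
  ∂[3,4,5] = [4,5] − [3,5] + [3,4],
  ∂[2,4,11] = [4,11] − [2,11] + [2,4].
The 27×16 boundary matrix has rank 16 and Smith normal form diag(1,1,1,1,1,1,1,1,1,1,1,1,1,1,1,2).

Now H_k = ker ∂_k / im ∂_{k+1}, so:

  H_0: rank C_0 − rank ∂_1 = 12 − 10 = 2, and the invariant factors of ∂_1 are all 1, so H_0 = Z^2.
  H_1: rank ker ∂_1 − rank ∂_2 = (27 − 10) − 16 = 1, and ∂_2 has invariant factor 2 > 1, so H_1 = Z ⊕ Z/2.
  H_2: rank ker ∂_2 − rank ∂_3 = (16 − 16) − 0 = 0, and there is no ∂_3, so H_2 = 0.

(K is a triangulation of the disjoint union of the real projective plane RP^2 and the cylinder S^1 x I.)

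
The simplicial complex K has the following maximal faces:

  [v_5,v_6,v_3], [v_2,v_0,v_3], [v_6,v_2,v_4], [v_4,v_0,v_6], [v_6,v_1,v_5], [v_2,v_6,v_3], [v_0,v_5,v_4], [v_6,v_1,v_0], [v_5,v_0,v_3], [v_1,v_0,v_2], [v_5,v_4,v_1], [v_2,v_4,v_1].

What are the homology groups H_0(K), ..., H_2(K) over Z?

We work with the vertex ordering v_0 < v_1 < v_2 < v_3 < v_4 < v_5 < v_6. The simplices of K, each written with vertices in increasing order, are:

  0-simplices (7): [v_0], [v_1], [v_2], [v_3], [v_4], [v_5], [v_6]
  1-simplices (18): (18 of them)
  2-simplices (12): (12 of them)

Hence C_0 ≅ Z^7, C_1 ≅ Z^18, C_2 ≅ Z^12.

∂_1: C_1 → C_0 maps an edge to its endpoints' difference, ∂[p,q] = q − p. For instance
  ∂[v_3,v_6] = [v_6] − [v_3].
This gives a 7×18 integer matrix of rank 6; reducing to Smith normal form yields diagonal entries (1,1,1,1,1,1).

The boundary map ∂_2: C_2 → C_1 sends each 2-simplex [p,q,r] to [q,r] − [p,r] + [p,q]. For instance
  ∂[v_1,v_5,v_6] = [v_5,v_6] − [v_1,v_6] + [v_1,v_5],
  ∂[v_0,v_2,v_3] = [v_2,v_3] − [v_0,v_3] + [v_0,v_2].
As a 18×12 matrix over Z this has rank 12, with invariant factors (1,1,1,1,1,1,1,1,1,1,1,2).

From H_k ≅ ker(∂_k) / im(∂_{k+1}) we obtain:

  H_0: rank C_0 − rank ∂_1 = 7 − 6 = 1, and the invariant factors of ∂_1 are all 1, so H_0 = Z.
  H_1: rank ker ∂_1 − rank ∂_2 = (18 − 6) − 12 = 0, and ∂_2 has invariant factor 2 > 1, so H_1 = Z/2Z.
  H_2: rank ker ∂_2 − rank ∂_3 = (12 − 12) − 0 = 0, and there is no ∂_3, so H_2 = 0.

As a check, the Euler characteristic is 7 − 18 + 12 = 1, which agrees with 1 − 0 + 0 = 1.
(K is a triangulation of the real projective plane RP^2.)

H_0 = Z,  H_1 = Z/2Z,  H_2 = 0.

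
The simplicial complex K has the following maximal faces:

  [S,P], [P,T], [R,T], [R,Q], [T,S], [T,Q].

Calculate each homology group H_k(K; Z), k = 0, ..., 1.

We work with the vertex ordering P < Q < R < S < T. The simplices of K, each written with vertices in increasing order, are:

  0-simplices (5): P, Q, R, S, T
  1-simplices (6): PS, PT, QR, QT, RT, ST

Hence C_0 ≅ Z^5, C_1 ≅ Z^6.

The boundary map ∂_1: C_1 → C_0 maps an edge to its endpoints' difference, ∂[p,q] = q − p.
As a 5×6 matrix over Z this has rank 4, with invariant factors (1,1,1,1).

Reading off H_k = ker ∂_k / im ∂_{k+1}:

  H_0: rank C_0 − rank ∂_1 = 5 − 4 = 1, and the invariant factors of ∂_1 are all 1, so H_0 = Z.
  H_1: rank ker ∂_1 − rank ∂_2 = (6 − 4) − 0 = 2, and there is no ∂_2, so H_1 = Z^2.

H_0 ≅ Z,  H_1 ≅ Z^2.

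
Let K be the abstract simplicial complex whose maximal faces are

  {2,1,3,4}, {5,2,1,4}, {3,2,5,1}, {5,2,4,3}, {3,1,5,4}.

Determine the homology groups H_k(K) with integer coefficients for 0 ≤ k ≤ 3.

H_0 = Z,  H_1 = 0,  H_2 = 0,  H_3 = Z.

Take the total order 1 < 2 < 3 < 4 < 5 on the vertex set. Then K (dimension 3) consists of the simplices:

  0-simplices (5): [1], [2], [3], [4], [5]
  1-simplices (10): [1,2], [1,3], [1,4], [1,5], [2,3], [2,4], [2,5], [3,4], [3,5], [4,5]
  2-simplices (10): [1,2,3], [1,2,4], [1,2,5], [1,3,4], [1,3,5], [1,4,5], [2,3,4], [2,3,5], [2,4,5], [3,4,5]
  3-simplices (5): [1,2,3,4], [1,2,3,5], [1,2,4,5], [1,3,4,5], [2,3,4,5]

so the chain groups are C_0 ≅ Z^5, C_1 ≅ Z^10, C_2 ≅ Z^10, C_3 ≅ Z^5.

∂_1: C_1 → C_0 sends each edge [p,q] (with p < q) to q − p. For instance
  ∂[3,4] = [4] − [3].
This gives a 5×10 integer matrix of rank 4; reducing to Smith normal form yields diagonal entries (1,1,1,1).

Boundary ∂_2: C_2 → C_1 acts by ∂[p,q,r] = [q,r] − [p,r] + [p,q]. For instance
  ∂[2,3,5] = [3,5] − [2,5] + [2,3],
  ∂[1,3,5] = [3,5] − [1,5] + [1,3].
As a 10×10 matrix over Z this has rank 6, with invariant factors (1,1,1,1,1,1).

The boundary map ∂_3: C_3 → C_2 sends each 3-simplex σ to the alternating sum Σ_i (−1)^i (σ with its i-th vertex removed). For instance
  ∂[1,2,3,4] = [2,3,4] − [1,3,4] + [1,2,4] − [1,2,3],
  ∂[1,2,3,5] = [2,3,5] − [1,3,5] + [1,2,5] − [1,2,3].
The 10×5 boundary matrix has rank 4 and Smith normal form diag(1,1,1,1).

Computing H_k = (kernel of ∂_k) / (image of ∂_{k+1}):

  H_0: rank C_0 − rank ∂_1 = 5 − 4 = 1, and the invariant factors of ∂_1 are all 1, so H_0 ≅ Z.
  H_1: rank ker ∂_1 − rank ∂_2 = (10 − 4) − 6 = 0, and the invariant factors of ∂_2 are all 1, so H_1 ≅ 0.
  H_2: rank ker ∂_2 − rank ∂_3 = (10 − 6) − 4 = 0, and the invariant factors of ∂_3 are all 1, so H_2 ≅ 0.
  H_3: rank ker ∂_3 − rank ∂_4 = (5 − 4) − 0 = 1, and there is no ∂_4, so H_3 ≅ Z.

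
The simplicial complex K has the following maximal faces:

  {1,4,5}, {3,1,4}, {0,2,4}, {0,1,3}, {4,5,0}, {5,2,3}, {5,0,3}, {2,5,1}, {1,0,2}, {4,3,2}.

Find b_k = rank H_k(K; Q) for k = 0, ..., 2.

Order the vertices as 0 < 1 < 2 < 3 < 4 < 5. Listing each simplex with vertices in this order, K has dimension 2 with simplices:

  0-simplices (6): [0], [1], [2], [3], [4], [5]
  1-simplices (15): [0,1], [0,2], [0,3], [0,4], [0,5], [1,2], [1,3], [1,4], [1,5], [2,3], [2,4], [2,5], [3,4], [3,5], [4,5]
  2-simplices (10): [0,1,2], [0,1,3], [0,2,4], [0,3,5], [0,4,5], [1,2,5], [1,3,4], [1,4,5], [2,3,4], [2,3,5]

giving chain groups C_0 ≅ Z^6, C_1 ≅ Z^15, C_2 ≅ Z^10.

The boundary map ∂_1: C_1 → C_0 sends each edge [p,q] (with p < q) to q − p.
The resulting 6×15 matrix has rank 5, and its Smith normal form has invariant factors (1,1,1,1,1).

Boundary ∂_2: C_2 → C_1 maps a triangle to the signed sum of its edges. For instance
  ∂[0,4,5] = [4,5] − [0,5] + [0,4],
  ∂[1,3,4] = [3,4] − [1,4] + [1,3].
This gives a 15×10 integer matrix of rank 10; reducing to Smith normal form yields diagonal entries (1,1,1,1,1,1,1,1,1,2).

From H_k ≅ ker(∂_k) / im(∂_{k+1}) we obtain:

  H_0: rank C_0 − rank ∂_1 = 6 − 5 = 1, and the invariant factors of ∂_1 are all 1, so H_0 = Z.
  H_1: rank ker ∂_1 − rank ∂_2 = (15 − 5) − 10 = 0, and ∂_2 has invariant factor 2 > 1, so H_1 = Z_2.
  H_2: rank ker ∂_2 − rank ∂_3 = (10 − 10) − 0 = 0, and there is no ∂_3, so H_2 = 0.

(K is a triangulation of the real projective plane RP^2.)

Hence the Betti numbers are b_0 = 1, b_1 = 0, b_2 = 0.

b_0 = 1, b_1 = 0, b_2 = 0.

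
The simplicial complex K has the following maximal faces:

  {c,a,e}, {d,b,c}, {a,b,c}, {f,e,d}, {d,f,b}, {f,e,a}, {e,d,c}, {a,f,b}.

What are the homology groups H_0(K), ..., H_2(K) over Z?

H_0 = Z,  H_1 = 0,  H_2 = Z.

We work with the vertex ordering a < b < c < d < e < f. The simplices of K, each written with vertices in increasing order, are:

  0-simplices (6): a, b, c, d, e, f
  1-simplices (12): ab, ac, ae, af, bc, bd, bf, cd, ce, de, df, ef
  2-simplices (8): abc, abf, ace, aef, bcd, bdf, cde, def

Hence C_0 ≅ Z^6, C_1 ≅ Z^12, C_2 ≅ Z^8.

∂_1: C_1 → C_0 maps an edge to its endpoints' difference, ∂[p,q] = q − p.
The 6×12 boundary matrix has rank 5 and Smith normal form diag(1,1,1,1,1).

The boundary map ∂_2: C_2 → C_1 acts by ∂[p,q,r] = [q,r] − [p,r] + [p,q]. For instance
  ∂abf = bf − af + ab,
  ∂def = ef − df + de.
The resulting 12×8 matrix has rank 7, and its Smith normal form has invariant factors (1,1,1,1,1,1,1).

From H_k ≅ ker(∂_k) / im(∂_{k+1}) we obtain:

  H_0: rank C_0 − rank ∂_1 = 6 − 5 = 1, and the invariant factors of ∂_1 are all 1, so H_0 ≅ Z.
  H_1: rank ker ∂_1 − rank ∂_2 = (12 − 5) − 7 = 0, and the invariant factors of ∂_2 are all 1, so H_1 ≅ 0.
  H_2: rank ker ∂_2 − rank ∂_3 = (8 − 7) − 0 = 1, and there is no ∂_3, so H_2 ≅ Z.

(K is a triangulation of the 2-sphere S^2.)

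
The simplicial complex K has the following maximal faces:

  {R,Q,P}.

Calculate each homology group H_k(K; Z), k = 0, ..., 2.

Fix the vertex order P < Q < R and write every simplex with vertices in increasing order. Then dim K = 2 and the simplices of K are:

  0-simplices (3): P, Q, R
  1-simplices (3): PQ, PR, QR
  2-simplices (1): PQR

Hence C_0 ≅ Z^3, C_1 ≅ Z^3, C_2 ≅ Z^1.

∂_1: C_1 → C_0 maps an edge to its endpoints' difference, ∂[p,q] = q − p. For instance
  ∂PR = R − P.
The 3×3 boundary matrix has rank 2 and Smith normal form diag(1,1).

The boundary map ∂_2: C_2 → C_1 acts by ∂[p,q,r] = [q,r] − [p,r] + [p,q]. For instance
  ∂PQR = QR − PR + PQ.
This gives a 3×1 integer matrix of rank 1; reducing to Smith normal form yields diagonal entries (1).

Computing H_k = (kernel of ∂_k) / (image of ∂_{k+1}):

  H_0: rank C_0 − rank ∂_1 = 3 − 2 = 1, and the invariant factors of ∂_1 are all 1, so H_0 = Z.
  H_1: rank ker ∂_1 − rank ∂_2 = (3 − 2) − 1 = 0, and the invariant factors of ∂_2 are all 1, so H_1 = 0.
  H_2: rank ker ∂_2 − rank ∂_3 = (1 − 1) − 0 = 0, and there is no ∂_3, so H_2 = 0.

As a check, the Euler characteristic is 3 − 3 + 1 = 1, which agrees with 1 − 0 + 0 = 1.

H_0 ≅ Z,  H_1 = 0,  H_2 = 0.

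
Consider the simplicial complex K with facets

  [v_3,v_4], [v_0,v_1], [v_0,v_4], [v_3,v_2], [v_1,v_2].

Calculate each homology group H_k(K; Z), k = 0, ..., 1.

H_0 ≅ Z,  H_1 ≅ Z.

We work with the vertex ordering v_0 < v_1 < v_2 < v_3 < v_4. The simplices of K, each written with vertices in increasing order, are:

  0-simplices (5): [v_0], [v_1], [v_2], [v_3], [v_4]
  1-simplices (5): [v_0,v_1], [v_0,v_4], [v_1,v_2], [v_2,v_3], [v_3,v_4]

giving chain groups C_0 ≅ Z^5, C_1 ≅ Z^5.

Boundary ∂_1: C_1 → C_0 sends each edge [p,q] (with p < q) to q − p.
As a 5×5 matrix over Z this has rank 4, with invariant factors (1,1,1,1).

Computing H_k = (kernel of ∂_k) / (image of ∂_{k+1}):

  H_0: rank C_0 − rank ∂_1 = 5 − 4 = 1, and the invariant factors of ∂_1 are all 1, so H_0 = Z.
  H_1: rank ker ∂_1 − rank ∂_2 = (5 − 4) − 0 = 1, and there is no ∂_2, so H_1 = Z.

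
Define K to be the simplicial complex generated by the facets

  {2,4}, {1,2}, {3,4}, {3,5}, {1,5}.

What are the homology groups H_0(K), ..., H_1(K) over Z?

H_0 = Z,  H_1 = Z.

Fix the vertex order 1 < 2 < 3 < 4 < 5 and write every simplex with vertices in increasing order. Then dim K = 1 and the simplices of K are:

  0-simplices (5): [1], [2], [3], [4], [5]
  1-simplices (5): [1,2], [1,5], [2,4], [3,4], [3,5]

so the chain groups are C_0 ≅ Z^5, C_1 ≅ Z^5.

∂_1: C_1 → C_0 is given by ∂[p,q] = [q] − [p].
The 5×5 boundary matrix has rank 4 and Smith normal form diag(1,1,1,1).

Now H_k = ker ∂_k / im ∂_{k+1}, so:

  H_0: rank C_0 − rank ∂_1 = 5 − 4 = 1, and the invariant factors of ∂_1 are all 1, so H_0 ≅ Z.
  H_1: rank ker ∂_1 − rank ∂_2 = (5 − 4) − 0 = 1, and there is no ∂_2, so H_1 ≅ Z.

As a check, the Euler characteristic is 5 − 5 = 0, which agrees with 1 − 1 = 0.
(K is a triangulation of the circle S^1.)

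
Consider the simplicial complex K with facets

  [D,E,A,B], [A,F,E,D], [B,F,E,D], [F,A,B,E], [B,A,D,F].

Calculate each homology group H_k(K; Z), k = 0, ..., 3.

Take the total order A < B < D < E < F on the vertex set. Then K (dimension 3) consists of the simplices:

  0-simplices (5): A, B, D, E, F
  1-simplices (10): AB, AD, AE, AF, BD, BE, BF, DE, DF, EF
  2-simplices (10): ABD, ABE, ABF, ADE, ADF, AEF, BDE, BDF, BEF, DEF
  3-simplices (5): ABDE, ABDF, ABEF, ADEF, BDEF

so the chain groups are C_0 ≅ Z^5, C_1 ≅ Z^10, C_2 ≅ Z^10, C_3 ≅ Z^5.

∂_1: C_1 → C_0 maps an edge to its endpoints' difference, ∂[p,q] = q − p. For instance
  ∂AF = F − A.
This gives a 5×10 integer matrix of rank 4; reducing to Smith normal form yields diagonal entries (1,1,1,1).

∂_2: C_2 → C_1 maps a triangle to the signed sum of its edges. For instance
  ∂ADE = DE − AE + AD,
  ∂BEF = EF − BF + BE.
The 10×10 boundary matrix has rank 6 and Smith normal form diag(1,1,1,1,1,1).

Boundary ∂_3: C_3 → C_2 sends each 3-simplex σ to the alternating sum Σ_i (−1)^i (σ with its i-th vertex removed). For instance
  ∂ABDF = BDF − ADF + ABF − ABD,
  ∂ABDE = BDE − ADE + ABE − ABD.
The 10×5 boundary matrix has rank 4 and Smith normal form diag(1,1,1,1).

From H_k ≅ ker(∂_k) / im(∂_{k+1}) we obtain:

  H_0: rank C_0 − rank ∂_1 = 5 − 4 = 1, and the invariant factors of ∂_1 are all 1, so H_0 = Z.
  H_1: rank ker ∂_1 − rank ∂_2 = (10 − 4) − 6 = 0, and the invariant factors of ∂_2 are all 1, so H_1 = 0.
  H_2: rank ker ∂_2 − rank ∂_3 = (10 − 6) − 4 = 0, and the invariant factors of ∂_3 are all 1, so H_2 = 0.
  H_3: rank ker ∂_3 − rank ∂_4 = (5 − 4) − 0 = 1, and there is no ∂_4, so H_3 = Z.

H_0 ≅ Z,  H_1 = 0,  H_2 = 0,  H_3 ≅ Z.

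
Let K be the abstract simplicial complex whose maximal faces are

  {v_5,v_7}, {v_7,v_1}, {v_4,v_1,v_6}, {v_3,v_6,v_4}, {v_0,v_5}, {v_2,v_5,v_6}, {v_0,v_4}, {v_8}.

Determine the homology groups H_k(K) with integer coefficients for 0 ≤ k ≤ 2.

Fix the vertex order v_0 < v_1 < v_2 < v_3 < v_4 < v_5 < v_6 < v_7 < v_8 and write every simplex with vertices in increasing order. Then dim K = 2 and the simplices of K are:

  0-simplices (9): [v_0], [v_1], [v_2], [v_3], [v_4], [v_5], [v_6], [v_7], [v_8]
  1-simplices (12): [v_0,v_4], [v_0,v_5], [v_1,v_4], [v_1,v_6], [v_1,v_7], [v_2,v_5], [v_2,v_6], [v_3,v_4], [v_3,v_6], [v_4,v_6], [v_5,v_6], [v_5,v_7]
  2-simplices (3): [v_1,v_4,v_6], [v_2,v_5,v_6], [v_3,v_4,v_6]

giving chain groups C_0 ≅ Z^9, C_1 ≅ Z^12, C_2 ≅ Z^3.

∂_1: C_1 → C_0 sends each edge [p,q] (with p < q) to q − p. For instance
  ∂[v_0,v_5] = [v_5] − [v_0].
The 9×12 boundary matrix has rank 7 and Smith normal form diag(1,1,1,1,1,1,1).

∂_2: C_2 → C_1 sends each 2-simplex [p,q,r] to [q,r] − [p,r] + [p,q]. For instance
  ∂[v_3,v_4,v_6] = [v_4,v_6] − [v_3,v_6] + [v_3,v_4],
  ∂[v_2,v_5,v_6] = [v_5,v_6] − [v_2,v_6] + [v_2,v_5].
As a 12×3 matrix over Z this has rank 3, with invariant factors (1,1,1).

Reading off H_k = ker ∂_k / im ∂_{k+1}:

  H_0: rank C_0 − rank ∂_1 = 9 − 7 = 2, and the invariant factors of ∂_1 are all 1, so H_0 = Z^2.
  H_1: rank ker ∂_1 − rank ∂_2 = (12 − 7) − 3 = 2, and the invariant factors of ∂_2 are all 1, so H_1 = Z^2.
  H_2: rank ker ∂_2 − rank ∂_3 = (3 − 3) − 0 = 0, and there is no ∂_3, so H_2 = 0.

H_0 = Z^2,  H_1 = Z^2,  H_2 = 0.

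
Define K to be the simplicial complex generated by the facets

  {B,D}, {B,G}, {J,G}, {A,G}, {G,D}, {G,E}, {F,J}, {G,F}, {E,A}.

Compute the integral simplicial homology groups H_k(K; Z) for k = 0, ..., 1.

H_0 = Z,  H_1 = Z^3.

Take the total order A < B < D < E < F < G < J on the vertex set. Then K (dimension 1) consists of the simplices:

  0-simplices (7): A, B, D, E, F, G, J
  1-simplices (9): AE, AG, BD, BG, DG, EG, FG, FJ, GJ

so the chain groups are C_0 ≅ Z^7, C_1 ≅ Z^9.

The boundary map ∂_1: C_1 → C_0 sends each edge [p,q] (with p < q) to q − p. For instance
  ∂DG = G − D.
This gives a 7×9 integer matrix of rank 6; reducing to Smith normal form yields diagonal entries (1,1,1,1,1,1).

Now H_k = ker ∂_k / im ∂_{k+1}, so:

  H_0: rank C_0 − rank ∂_1 = 7 − 6 = 1, and the invariant factors of ∂_1 are all 1, so H_0 ≅ Z.
  H_1: rank ker ∂_1 − rank ∂_2 = (9 − 6) − 0 = 3, and there is no ∂_2, so H_1 ≅ Z^3.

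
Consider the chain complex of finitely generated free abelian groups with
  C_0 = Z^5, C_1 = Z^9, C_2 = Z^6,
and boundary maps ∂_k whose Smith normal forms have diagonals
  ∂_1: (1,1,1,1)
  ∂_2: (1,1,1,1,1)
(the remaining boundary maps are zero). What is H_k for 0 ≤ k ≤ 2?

H_0: b_0 = 5 − 0 − 4 = 1; torsion from ∂_1 factors > 1: none. So H_0 = Z.
H_1: b_1 = 9 − 4 − 5 = 0; torsion from ∂_2 factors > 1: none. So H_1 = 0.
H_2: b_2 = 6 − 5 − 0 = 1; torsion from ∂_3 factors > 1: none. So H_2 = Z.

H_0 = Z,  H_1 = 0,  H_2 = Z.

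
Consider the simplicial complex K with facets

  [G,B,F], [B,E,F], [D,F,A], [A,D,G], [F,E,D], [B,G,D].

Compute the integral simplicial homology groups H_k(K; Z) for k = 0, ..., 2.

H_0 = Z,  H_1 = Z,  H_2 = 0.

We work with the vertex ordering A < B < D < E < F < G. The simplices of K, each written with vertices in increasing order, are:

  0-simplices (6): A, B, D, E, F, G
  1-simplices (12): AD, AF, AG, BD, BE, BF, BG, DE, DF, DG, EF, FG
  2-simplices (6): ADF, ADG, BDG, BEF, BFG, DEF

so the chain groups are C_0 ≅ Z^6, C_1 ≅ Z^12, C_2 ≅ Z^6.

Boundary ∂_1: C_1 → C_0 sends each edge [p,q] (with p < q) to q − p.
The 6×12 boundary matrix has rank 5 and Smith normal form diag(1,1,1,1,1).

The boundary map ∂_2: C_2 → C_1 sends each 2-simplex [p,q,r] to [q,r] − [p,r] + [p,q]. For instance
  ∂BFG = FG − BG + BF,
  ∂ADF = DF − AF + AD.
The 12×6 boundary matrix has rank 6 and Smith normal form diag(1,1,1,1,1,1).

Now H_k = ker ∂_k / im ∂_{k+1}, so:

  H_0: rank C_0 − rank ∂_1 = 6 − 5 = 1, and the invariant factors of ∂_1 are all 1, so H_0 ≅ Z.
  H_1: rank ker ∂_1 − rank ∂_2 = (12 − 5) − 6 = 1, and the invariant factors of ∂_2 are all 1, so H_1 ≅ Z.
  H_2: rank ker ∂_2 − rank ∂_3 = (6 − 6) − 0 = 0, and there is no ∂_3, so H_2 ≅ 0.

As a check, the Euler characteristic is 6 − 12 + 6 = 0, which agrees with 1 − 1 + 0 = 0.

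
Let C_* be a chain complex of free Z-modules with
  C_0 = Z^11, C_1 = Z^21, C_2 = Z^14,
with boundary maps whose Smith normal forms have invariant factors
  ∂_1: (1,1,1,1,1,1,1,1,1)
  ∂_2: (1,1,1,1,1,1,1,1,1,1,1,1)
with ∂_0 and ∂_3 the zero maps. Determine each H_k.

H_0 ≅ Z^2,  H_1 = 0,  H_2 ≅ Z^2.

H_0: b_0 = 11 − 0 − 9 = 2; torsion from ∂_1 factors > 1: none. So H_0 ≅ Z^2.
H_1: b_1 = 21 − 9 − 12 = 0; torsion from ∂_2 factors > 1: none. So H_1 ≅ 0.
H_2: b_2 = 14 − 12 − 0 = 2; torsion from ∂_3 factors > 1: none. So H_2 ≅ Z^2.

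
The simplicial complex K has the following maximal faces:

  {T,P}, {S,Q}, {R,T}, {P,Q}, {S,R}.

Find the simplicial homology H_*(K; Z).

Fix the vertex order P < Q < R < S < T and write every simplex with vertices in increasing order. Then dim K = 1 and the simplices of K are:

  0-simplices (5): P, Q, R, S, T
  1-simplices (5): PQ, PT, QS, RS, RT

giving chain groups C_0 ≅ Z^5, C_1 ≅ Z^5.

∂_1: C_1 → C_0 sends each edge [p,q] (with p < q) to q − p. For instance
  ∂RS = S − R.
The 5×5 boundary matrix has rank 4 and Smith normal form diag(1,1,1,1).

Reading off H_k = ker ∂_k / im ∂_{k+1}:

  H_0: rank C_0 − rank ∂_1 = 5 − 4 = 1, and the invariant factors of ∂_1 are all 1, so H_0 = Z.
  H_1: rank ker ∂_1 − rank ∂_2 = (5 − 4) − 0 = 1, and there is no ∂_2, so H_1 = Z.

(K is a triangulation of the circle S^1.)

H_0 = Z,  H_1 = Z.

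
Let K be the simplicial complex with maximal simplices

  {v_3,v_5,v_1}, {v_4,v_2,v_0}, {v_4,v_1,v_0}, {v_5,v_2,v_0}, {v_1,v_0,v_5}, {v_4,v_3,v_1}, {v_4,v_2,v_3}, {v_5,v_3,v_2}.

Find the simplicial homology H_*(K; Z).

H_0 = Z,  H_1 = 0,  H_2 = Z.

We work with the vertex ordering v_0 < v_1 < v_2 < v_3 < v_4 < v_5. The simplices of K, each written with vertices in increasing order, are:

  0-simplices (6): [v_0], [v_1], [v_2], [v_3], [v_4], [v_5]
  1-simplices (12): [v_0,v_1], [v_0,v_2], [v_0,v_4], [v_0,v_5], [v_1,v_3], [v_1,v_4], [v_1,v_5], [v_2,v_3], [v_2,v_4], [v_2,v_5], [v_3,v_4], [v_3,v_5]
  2-simplices (8): [v_0,v_1,v_4], [v_0,v_1,v_5], [v_0,v_2,v_4], [v_0,v_2,v_5], [v_1,v_3,v_4], [v_1,v_3,v_5], [v_2,v_3,v_4], [v_2,v_3,v_5]

so the chain groups are C_0 ≅ Z^6, C_1 ≅ Z^12, C_2 ≅ Z^8.

∂_1: C_1 → C_0 maps an edge to its endpoints' difference, ∂[p,q] = q − p. For instance
  ∂[v_1,v_3] = [v_3] − [v_1].
The 6×12 boundary matrix has rank 5 and Smith normal form diag(1,1,1,1,1).

Boundary ∂_2: C_2 → C_1 sends each 2-simplex [p,q,r] to [q,r] − [p,r] + [p,q]. For instance
  ∂[v_1,v_3,v_4] = [v_3,v_4] − [v_1,v_4] + [v_1,v_3],
  ∂[v_0,v_1,v_5] = [v_1,v_5] − [v_0,v_5] + [v_0,v_1].
The resulting 12×8 matrix has rank 7, and its Smith normal form has invariant factors (1,1,1,1,1,1,1).

From H_k ≅ ker(∂_k) / im(∂_{k+1}) we obtain:

  H_0: rank C_0 − rank ∂_1 = 6 − 5 = 1, and the invariant factors of ∂_1 are all 1, so H_0 ≅ Z.
  H_1: rank ker ∂_1 − rank ∂_2 = (12 − 5) − 7 = 0, and the invariant factors of ∂_2 are all 1, so H_1 ≅ 0.
  H_2: rank ker ∂_2 − rank ∂_3 = (8 − 7) − 0 = 1, and there is no ∂_3, so H_2 ≅ Z.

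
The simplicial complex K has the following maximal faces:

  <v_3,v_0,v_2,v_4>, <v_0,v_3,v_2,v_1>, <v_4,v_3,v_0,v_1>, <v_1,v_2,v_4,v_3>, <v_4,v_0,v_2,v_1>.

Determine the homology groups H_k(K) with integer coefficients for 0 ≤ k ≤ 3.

H_0 ≅ Z,  H_1 = 0,  H_2 = 0,  H_3 ≅ Z.

Take the total order v_0 < v_1 < v_2 < v_3 < v_4 on the vertex set. Then K (dimension 3) consists of the simplices:

  0-simplices (5): [v_0], [v_1], [v_2], [v_3], [v_4]
  1-simplices (10): [v_0,v_1], [v_0,v_2], [v_0,v_3], [v_0,v_4], [v_1,v_2], [v_1,v_3], [v_1,v_4], [v_2,v_3], [v_2,v_4], [v_3,v_4]
  2-simplices (10): [v_0,v_1,v_2], [v_0,v_1,v_3], [v_0,v_1,v_4], [v_0,v_2,v_3], [v_0,v_2,v_4], [v_0,v_3,v_4], [v_1,v_2,v_3], [v_1,v_2,v_4], [v_1,v_3,v_4], [v_2,v_3,v_4]
  3-simplices (5): [v_0,v_1,v_2,v_3], [v_0,v_1,v_2,v_4], [v_0,v_1,v_3,v_4], [v_0,v_2,v_3,v_4], [v_1,v_2,v_3,v_4]

giving chain groups C_0 ≅ Z^5, C_1 ≅ Z^10, C_2 ≅ Z^10, C_3 ≅ Z^5.

The boundary map ∂_1: C_1 → C_0 is given by ∂[p,q] = [q] − [p].
This gives a 5×10 integer matrix of rank 4; reducing to Smith normal form yields diagonal entries (1,1,1,1).

The boundary map ∂_2: C_2 → C_1 sends each 2-simplex [p,q,r] to [q,r] − [p,r] + [p,q]. For instance
  ∂[v_0,v_2,v_3] = [v_2,v_3] − [v_0,v_3] + [v_0,v_2],
  ∂[v_2,v_3,v_4] = [v_3,v_4] − [v_2,v_4] + [v_2,v_3].
This gives a 10×10 integer matrix of rank 6; reducing to Smith normal form yields diagonal entries (1,1,1,1,1,1).

Boundary ∂_3: C_3 → C_2 sends each 3-simplex σ to the alternating sum Σ_i (−1)^i (σ with its i-th vertex removed). For instance
  ∂[v_0,v_2,v_3,v_4] = [v_2,v_3,v_4] − [v_0,v_3,v_4] + [v_0,v_2,v_4] − [v_0,v_2,v_3],
  ∂[v_0,v_1,v_2,v_3] = [v_1,v_2,v_3] − [v_0,v_2,v_3] + [v_0,v_1,v_3] − [v_0,v_1,v_2].
The 10×5 boundary matrix has rank 4 and Smith normal form diag(1,1,1,1).

From H_k ≅ ker(∂_k) / im(∂_{k+1}) we obtain:

  H_0: rank C_0 − rank ∂_1 = 5 − 4 = 1, and the invariant factors of ∂_1 are all 1, so H_0 ≅ Z.
  H_1: rank ker ∂_1 − rank ∂_2 = (10 − 4) − 6 = 0, and the invariant factors of ∂_2 are all 1, so H_1 ≅ 0.
  H_2: rank ker ∂_2 − rank ∂_3 = (10 − 6) − 4 = 0, and the invariant factors of ∂_3 are all 1, so H_2 ≅ 0.
  H_3: rank ker ∂_3 − rank ∂_4 = (5 − 4) − 0 = 1, and there is no ∂_4, so H_3 ≅ Z.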